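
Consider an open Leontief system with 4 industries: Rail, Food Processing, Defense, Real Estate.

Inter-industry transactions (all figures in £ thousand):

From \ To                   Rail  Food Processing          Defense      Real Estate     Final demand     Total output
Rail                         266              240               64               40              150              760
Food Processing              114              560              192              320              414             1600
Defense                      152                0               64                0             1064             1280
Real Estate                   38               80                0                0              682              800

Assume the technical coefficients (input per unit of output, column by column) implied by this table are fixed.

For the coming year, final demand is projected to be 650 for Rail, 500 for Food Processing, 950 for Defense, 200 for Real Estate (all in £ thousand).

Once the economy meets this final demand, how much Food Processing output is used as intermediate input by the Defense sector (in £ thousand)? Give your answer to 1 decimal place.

Technical coefficients a_ij = z_ij / X_j:
  a_11 = 266/760 = 0.35, a_21 = 114/760 = 0.15, a_31 = 152/760 = 0.20, a_41 = 38/760 = 0.05
  a_12 = 240/1600 = 0.15, a_22 = 560/1600 = 0.35, a_32 = 0/1600 = 0.00, a_42 = 80/1600 = 0.05
  a_13 = 64/1280 = 0.05, a_23 = 192/1280 = 0.15, a_33 = 64/1280 = 0.05, a_43 = 0/1280 = 0.00
  a_14 = 40/800 = 0.05, a_24 = 320/800 = 0.40, a_34 = 0/800 = 0.00, a_44 = 0/800 = 0.00
I − A =
  [   0.65    -0.15    -0.05    -0.05]
  [  -0.15     0.65    -0.15    -0.40]
  [  -0.20     0.00     0.95     0.00]
  [  -0.05    -0.05     0.00     1.00]
Compute the cofactors C_ij = (−1)^(i+j)·(3×3 minor ij) of I−A; the adjugate is their transpose:
adj(I−A) = Cᵀ =
  [ 0.598500   0.144875   0.054375   0.087875]
  [ 0.191500   0.605125   0.105625   0.251625]
  [ 0.126000   0.030500   0.382000   0.018500]
  [ 0.039500   0.037500   0.008000   0.369000]
det(I−A) = Σ_j (I−A)_1j·C_1j = (0.65)(0.598500) + (-0.15)(0.191500) + (-0.05)(0.126000) + (-0.05)(0.039500) = 0.352025
(I − A)⁻¹ = adj(I−A) / det(I−A) ≈
  [   1.7002     0.4115     0.1545     0.2496]
  [   0.5440     1.7190     0.3000     0.7148]
  [   0.3579     0.0866     1.0852     0.0526]
  [   0.1122     0.1065     0.0227     1.0482]
First solve x = (I − A)⁻¹ d = adj(I−A)·d / det(I−A); in particular x_3 = (0.126000·650 + 0.030500·500 + 0.382000·950 + 0.018500·200) / 0.352025 = 463.75 / 0.352025 ≈ 1317.378.
Intermediate flow from 2 to 3: z_23 = a_23 · x_3 = 0.15 × 463.75 / 0.352025 = 69.5625 / 0.352025 ≈ 197.6.

z_23 = 197.6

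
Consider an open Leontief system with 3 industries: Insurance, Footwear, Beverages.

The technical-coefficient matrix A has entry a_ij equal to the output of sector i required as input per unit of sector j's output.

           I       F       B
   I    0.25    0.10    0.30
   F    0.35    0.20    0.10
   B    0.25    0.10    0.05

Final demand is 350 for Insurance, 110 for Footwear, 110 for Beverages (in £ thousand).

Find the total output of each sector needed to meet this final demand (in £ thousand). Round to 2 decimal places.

I − A =
  [   0.75    -0.10    -0.30]
  [  -0.35     0.80    -0.10]
  [  -0.25    -0.10     0.95]
Cofactors of I−A, C_ij = (−1)^(i+j)·(minor ij) (rows/columns in the sector order above):
  C_11 = (0.80)(0.95) − (-0.10)(-0.10) = 0.7500
  C_12 = −[(-0.35)(0.95) − (-0.10)(-0.25)] = 0.3575
  C_13 = (-0.35)(-0.10) − (0.80)(-0.25) = 0.2350
  C_21 = −[(-0.10)(0.95) − (-0.30)(-0.10)] = 0.1250
  C_22 = (0.75)(0.95) − (-0.30)(-0.25) = 0.6375
  C_23 = −[(0.75)(-0.10) − (-0.10)(-0.25)] = 0.1000
  C_31 = (-0.10)(-0.10) − (-0.30)(0.80) = 0.2500
  C_32 = −[(0.75)(-0.10) − (-0.30)(-0.35)] = 0.1800
  C_33 = (0.75)(0.80) − (-0.10)(-0.35) = 0.5650
det(I−A) = Σ_j (I−A)_1j·C_1j = (0.75)(0.7500) + (-0.10)(0.3575) + (-0.30)(0.2350) = 0.45625
adj(I−A) = Cᵀ =
  [ 0.7500   0.1250   0.2500]
  [ 0.3575   0.6375   0.1800]
  [ 0.2350   0.1000   0.5650]
(I − A)⁻¹ = adj(I−A) / det(I−A) ≈
  [   1.6438     0.2740     0.5479]
  [   0.7836     1.3973     0.3945]
  [   0.5151     0.2192     1.2384]
x = (I − A)⁻¹ d = adj(I−A)·d / det(I−A), with det(I−A) = 0.45625:
  x_I = (0.7500·350 + 0.1250·110 + 0.2500·110) / 0.45625 = 303.75 / 0.45625 ≈ 665.75
  x_F = (0.3575·350 + 0.6375·110 + 0.1800·110) / 0.45625 = 215.05 / 0.45625 ≈ 471.34
  x_B = (0.2350·350 + 0.1000·110 + 0.5650·110) / 0.45625 = 155.40 / 0.45625 ≈ 340.60

x_I = 665.75, x_F = 471.34, x_B = 340.60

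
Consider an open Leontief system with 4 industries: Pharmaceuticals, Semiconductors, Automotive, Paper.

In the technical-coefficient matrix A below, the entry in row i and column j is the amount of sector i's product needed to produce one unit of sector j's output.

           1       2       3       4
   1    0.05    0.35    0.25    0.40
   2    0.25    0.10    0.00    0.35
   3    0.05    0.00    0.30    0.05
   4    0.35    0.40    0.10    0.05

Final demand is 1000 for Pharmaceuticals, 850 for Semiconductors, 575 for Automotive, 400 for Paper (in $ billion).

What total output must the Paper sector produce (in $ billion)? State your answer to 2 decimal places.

x_4 = 3611.54

I − A =
  [   0.95    -0.35    -0.25    -0.40]
  [  -0.25     0.90     0.00    -0.35]
  [  -0.05     0.00     0.70    -0.05]
  [  -0.35    -0.40    -0.10     0.95]
Compute the cofactors C_ij = (−1)^(i+j)·(3×3 minor ij) of I−A; the adjugate is their transpose:
adj(I−A) = Cᵀ =
  [ 0.49600   0.34800   0.22700   0.34900]
  [ 0.25250   0.51075   0.13325   0.30150]
  [ 0.05650   0.04975   0.38725   0.06250]
  [ 0.29500   0.34850   0.18050   0.52600]
det(I−A) = Σ_j (I−A)_1j·C_1j = (0.95)(0.49600) + (-0.35)(0.25250) + (-0.25)(0.05650) + (-0.40)(0.29500) = 0.2507
(I − A)⁻¹ = adj(I−A) / det(I−A) ≈
  [   1.9785     1.3881     0.9055     1.3921]
  [   1.0072     2.0373     0.5315     1.2026]
  [   0.2254     0.1984     1.5447     0.2493]
  [   1.1767     1.3901     0.7200     2.0981]
x = (I − A)⁻¹ d = adj(I−A)·d / det(I−A), with det(I−A) = 0.2507:
  x_1 = (0.49600·1000 + 0.34800·850 + 0.22700·575 + 0.34900·400) / 0.2507 = 1061.925 / 0.2507 ≈ 4235.84
  x_2 = (0.25250·1000 + 0.51075·850 + 0.13325·575 + 0.30150·400) / 0.2507 = 883.85625 / 0.2507 ≈ 3525.55
  x_3 = (0.05650·1000 + 0.04975·850 + 0.38725·575 + 0.06250·400) / 0.2507 = 346.45625 / 0.2507 ≈ 1381.96
  x_4 = (0.29500·1000 + 0.34850·850 + 0.18050·575 + 0.52600·400) / 0.2507 = 905.4125 / 0.2507 ≈ 3611.54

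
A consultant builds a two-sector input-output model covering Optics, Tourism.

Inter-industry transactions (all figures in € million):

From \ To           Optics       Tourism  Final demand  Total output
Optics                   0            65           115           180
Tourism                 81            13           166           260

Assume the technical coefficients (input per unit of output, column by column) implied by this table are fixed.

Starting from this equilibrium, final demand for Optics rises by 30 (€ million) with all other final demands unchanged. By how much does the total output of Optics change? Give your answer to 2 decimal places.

Technical coefficients a_ij = z_ij / X_j:
  a_11 = 0/180 = 0.00, a_21 = 81/180 = 0.45
  a_12 = 65/260 = 0.25, a_22 = 13/260 = 0.05
I − A =
  [   1.00    -0.25]
  [  -0.45     0.95]
det(I−A) = (1.00)(0.95) − (-0.25)(-0.45) = 0.8375
adj(I−A) = [[0.95, 0.25], [0.45, 1.00]]
(I − A)⁻¹ = adj(I−A) / det(I−A) ≈
  [   1.1343     0.2985]
  [   0.5373     1.1940]
Δx = (I − A)⁻¹ Δd with Δd having +30 in the Optics component and 0 elsewhere.
So Δx_1 = L_11 · (+30), where L_11 = adj(I−A)_11 / det(I−A) = 0.95 / 0.8375.
Δx_1 = 0.95 × (+30) / 0.8375 = 28.50 / 0.8375 ≈ 34.03.

Δx_1 = 34.03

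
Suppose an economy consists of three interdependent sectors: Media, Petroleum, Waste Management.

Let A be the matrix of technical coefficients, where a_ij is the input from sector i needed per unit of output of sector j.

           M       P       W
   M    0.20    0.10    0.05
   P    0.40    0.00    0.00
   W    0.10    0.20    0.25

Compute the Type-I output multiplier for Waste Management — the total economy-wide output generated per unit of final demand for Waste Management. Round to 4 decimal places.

m_W = 1.4795

I − A =
  [   0.80    -0.10    -0.05]
  [  -0.40     1.00     0.00]
  [  -0.10    -0.20     0.75]
Cofactors of I−A, C_ij = (−1)^(i+j)·(minor ij) (rows/columns in the sector order above):
  C_11 = (1.00)(0.75) − (0.00)(-0.20) = 0.7500
  C_12 = −[(-0.40)(0.75) − (0.00)(-0.10)] = 0.3000
  C_13 = (-0.40)(-0.20) − (1.00)(-0.10) = 0.1800
  C_21 = −[(-0.10)(0.75) − (-0.05)(-0.20)] = 0.0850
  C_22 = (0.80)(0.75) − (-0.05)(-0.10) = 0.5950
  C_23 = −[(0.80)(-0.20) − (-0.10)(-0.10)] = 0.1700
  C_31 = (-0.10)(0.00) − (-0.05)(1.00) = 0.0500
  C_32 = −[(0.80)(0.00) − (-0.05)(-0.40)] = 0.0200
  C_33 = (0.80)(1.00) − (-0.10)(-0.40) = 0.7600
det(I−A) = Σ_j (I−A)_1j·C_1j = (0.80)(0.7500) + (-0.10)(0.3000) + (-0.05)(0.1800) = 0.5610
adj(I−A) = Cᵀ =
  [ 0.7500   0.0850   0.0500]
  [ 0.3000   0.5950   0.0200]
  [ 0.1800   0.1700   0.7600]
(I − A)⁻¹ = adj(I−A) / det(I−A) ≈
  [   1.33690     0.15152     0.08913]
  [   0.53476     1.06061     0.03565]
  [   0.32086     0.30303     1.35472]
The output multiplier for sector j is the column-j sum of the Leontief inverse (I − A)⁻¹ = adj(I−A) / det(I−A).
Column W of adj(I−A): (0.0500, 0.0200, 0.7600); det(I−A) = 0.5610.
m_W = (0.0500 + 0.0200 + 0.7600) / 0.5610 = 0.83 / 0.5610 ≈ 1.4795.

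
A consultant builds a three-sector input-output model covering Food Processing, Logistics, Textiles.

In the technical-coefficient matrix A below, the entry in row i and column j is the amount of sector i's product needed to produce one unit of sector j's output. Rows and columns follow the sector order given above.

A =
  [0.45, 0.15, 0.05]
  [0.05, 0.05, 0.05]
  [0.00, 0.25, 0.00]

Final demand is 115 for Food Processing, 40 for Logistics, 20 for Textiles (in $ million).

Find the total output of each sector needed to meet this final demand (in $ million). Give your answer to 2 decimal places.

I − A =
  [   0.55    -0.15    -0.05]
  [  -0.05     0.95    -0.05]
  [   0.00    -0.25     1.00]
Cofactors of I−A, C_ij = (−1)^(i+j)·(minor ij) (rows/columns in the sector order above):
  C_11 = (0.95)(1.00) − (-0.05)(-0.25) = 0.9375
  C_12 = −[(-0.05)(1.00) − (-0.05)(0.00)] = 0.0500
  C_13 = (-0.05)(-0.25) − (0.95)(0.00) = 0.0125
  C_21 = −[(-0.15)(1.00) − (-0.05)(-0.25)] = 0.1625
  C_22 = (0.55)(1.00) − (-0.05)(0.00) = 0.5500
  C_23 = −[(0.55)(-0.25) − (-0.15)(0.00)] = 0.1375
  C_31 = (-0.15)(-0.05) − (-0.05)(0.95) = 0.0550
  C_32 = −[(0.55)(-0.05) − (-0.05)(-0.05)] = 0.0300
  C_33 = (0.55)(0.95) − (-0.15)(-0.05) = 0.5150
det(I−A) = Σ_j (I−A)_1j·C_1j = (0.55)(0.9375) + (-0.15)(0.0500) + (-0.05)(0.0125) = 0.5075
adj(I−A) = Cᵀ =
  [ 0.9375   0.1625   0.0550]
  [ 0.0500   0.5500   0.0300]
  [ 0.0125   0.1375   0.5150]
(I − A)⁻¹ = adj(I−A) / det(I−A) ≈
  [   1.8473     0.3202     0.1084]
  [   0.0985     1.0837     0.0591]
  [   0.0246     0.2709     1.0148]
x = (I − A)⁻¹ d = adj(I−A)·d / det(I−A), with det(I−A) = 0.5075:
  x_1 = (0.9375·115 + 0.1625·40 + 0.0550·20) / 0.5075 = 115.4125 / 0.5075 ≈ 227.41
  x_2 = (0.0500·115 + 0.5500·40 + 0.0300·20) / 0.5075 = 28.35 / 0.5075 ≈ 55.86
  x_3 = (0.0125·115 + 0.1375·40 + 0.5150·20) / 0.5075 = 17.2375 / 0.5075 ≈ 33.97

x_1 = 227.41, x_2 = 55.86, x_3 = 33.97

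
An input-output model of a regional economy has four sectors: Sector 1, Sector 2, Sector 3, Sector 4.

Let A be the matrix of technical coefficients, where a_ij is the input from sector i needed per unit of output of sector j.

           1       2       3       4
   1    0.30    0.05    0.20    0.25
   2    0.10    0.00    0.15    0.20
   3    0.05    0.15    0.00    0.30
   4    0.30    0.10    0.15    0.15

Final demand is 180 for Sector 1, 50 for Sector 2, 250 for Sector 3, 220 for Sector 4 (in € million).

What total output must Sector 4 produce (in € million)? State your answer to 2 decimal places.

I − A =
  [   0.70    -0.05    -0.20    -0.25]
  [  -0.10     1.00    -0.15    -0.20]
  [  -0.05    -0.15     1.00    -0.30]
  [  -0.30    -0.10    -0.15     0.85]
Compute the cofactors C_ij = (−1)^(i+j)·(3×3 minor ij) of I−A; the adjugate is their transpose:
adj(I−A) = Cᵀ =
  [ 0.756875   0.102375   0.215125   0.322625]
  [ 0.161875   0.460125   0.131750   0.202375]
  [ 0.156250   0.106875   0.496250   0.246250]
  [ 0.313750   0.109125   0.179000   0.665875]
det(I−A) = Σ_j (I−A)_1j·C_1j = (0.70)(0.756875) + (-0.05)(0.161875) + (-0.20)(0.156250) + (-0.25)(0.313750) = 0.41203125
(I − A)⁻¹ = adj(I−A) / det(I−A) ≈
  [   1.8369     0.2485     0.5221     0.7830]
  [   0.3929     1.1167     0.3198     0.4912]
  [   0.3792     0.2594     1.2044     0.5976]
  [   0.7615     0.2648     0.4344     1.6161]
x = (I − A)⁻¹ d = adj(I−A)·d / det(I−A), with det(I−A) = 0.41203125:
  x_1 = (0.756875·180 + 0.102375·50 + 0.215125·250 + 0.322625·220) / 0.41203125 = 266.115 / 0.41203125 ≈ 645.86
  x_2 = (0.161875·180 + 0.460125·50 + 0.131750·250 + 0.202375·220) / 0.41203125 = 129.60375 / 0.41203125 ≈ 314.55
  x_3 = (0.156250·180 + 0.106875·50 + 0.496250·250 + 0.246250·220) / 0.41203125 = 211.70625 / 0.41203125 ≈ 513.81
  x_4 = (0.313750·180 + 0.109125·50 + 0.179000·250 + 0.665875·220) / 0.41203125 = 253.17375 / 0.41203125 ≈ 614.45

x_4 = 614.45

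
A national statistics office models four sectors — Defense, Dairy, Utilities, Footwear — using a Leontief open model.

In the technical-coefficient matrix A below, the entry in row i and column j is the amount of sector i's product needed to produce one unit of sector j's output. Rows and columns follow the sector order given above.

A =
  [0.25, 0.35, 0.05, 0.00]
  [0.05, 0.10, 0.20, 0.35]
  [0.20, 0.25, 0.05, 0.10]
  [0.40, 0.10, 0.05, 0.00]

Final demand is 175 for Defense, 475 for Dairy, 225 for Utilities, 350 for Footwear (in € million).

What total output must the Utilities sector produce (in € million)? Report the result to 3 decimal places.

x_3 = 761.626

I − A =
  [   0.75    -0.35    -0.05     0.00]
  [  -0.05     0.90    -0.20    -0.35]
  [  -0.20    -0.25     0.95    -0.10]
  [  -0.40    -0.10    -0.05     1.00]
Compute the cofactors C_ij = (−1)^(i+j)·(3×3 minor ij) of I−A; the adjugate is their transpose:
adj(I−A) = Cᵀ =
  [ 0.760875   0.343750   0.119375   0.132250]
  [ 0.231750   0.696750   0.172625   0.261125]
  [ 0.257000   0.279000   0.582250   0.155875]
  [ 0.340375   0.221125   0.094125   0.563500]
det(I−A) = Σ_j (I−A)_1j·C_1j = (0.75)(0.760875) + (-0.35)(0.231750) + (-0.05)(0.257000) + (0.00)(0.340375) = 0.47669375
(I − A)⁻¹ = adj(I−A) / det(I−A) ≈
  [   1.5962     0.7211     0.2504     0.2774]
  [   0.4862     1.4616     0.3621     0.5478]
  [   0.5391     0.5853     1.2214     0.3270]
  [   0.7140     0.4639     0.1975     1.1821]
x = (I − A)⁻¹ d = adj(I−A)·d / det(I−A), with det(I−A) = 0.47669375:
  x_1 = (0.760875·175 + 0.343750·475 + 0.119375·225 + 0.132250·350) / 0.47669375 = 369.58125 / 0.47669375 ≈ 775.301
  x_2 = (0.231750·175 + 0.696750·475 + 0.172625·225 + 0.261125·350) / 0.47669375 = 501.746875 / 0.47669375 ≈ 1052.556
  x_3 = (0.257000·175 + 0.279000·475 + 0.582250·225 + 0.155875·350) / 0.47669375 = 363.0625 / 0.47669375 ≈ 761.626
  x_4 = (0.340375·175 + 0.221125·475 + 0.094125·225 + 0.563500·350) / 0.47669375 = 383.003125 / 0.47669375 ≈ 803.457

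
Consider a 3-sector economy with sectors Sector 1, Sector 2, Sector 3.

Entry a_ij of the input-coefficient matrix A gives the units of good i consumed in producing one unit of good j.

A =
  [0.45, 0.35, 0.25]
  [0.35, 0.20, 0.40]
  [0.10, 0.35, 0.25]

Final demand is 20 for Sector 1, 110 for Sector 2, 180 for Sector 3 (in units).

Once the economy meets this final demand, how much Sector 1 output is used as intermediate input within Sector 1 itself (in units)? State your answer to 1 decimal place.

I − A =
  [   0.55    -0.35    -0.25]
  [  -0.35     0.80    -0.40]
  [  -0.10    -0.35     0.75]
Cofactors of I−A, C_ij = (−1)^(i+j)·(minor ij) (rows/columns in the sector order above):
  C_11 = (0.80)(0.75) − (-0.40)(-0.35) = 0.4600
  C_12 = −[(-0.35)(0.75) − (-0.40)(-0.10)] = 0.3025
  C_13 = (-0.35)(-0.35) − (0.80)(-0.10) = 0.2025
  C_21 = −[(-0.35)(0.75) − (-0.25)(-0.35)] = 0.3500
  C_22 = (0.55)(0.75) − (-0.25)(-0.10) = 0.3875
  C_23 = −[(0.55)(-0.35) − (-0.35)(-0.10)] = 0.2275
  C_31 = (-0.35)(-0.40) − (-0.25)(0.80) = 0.3400
  C_32 = −[(0.55)(-0.40) − (-0.25)(-0.35)] = 0.3075
  C_33 = (0.55)(0.80) − (-0.35)(-0.35) = 0.3175
det(I−A) = Σ_j (I−A)_1j·C_1j = (0.55)(0.4600) + (-0.35)(0.3025) + (-0.25)(0.2025) = 0.0965
adj(I−A) = Cᵀ =
  [ 0.4600   0.3500   0.3400]
  [ 0.3025   0.3875   0.3075]
  [ 0.2025   0.2275   0.3175]
(I − A)⁻¹ = adj(I−A) / det(I−A) ≈
  [   4.7668     3.6269     3.5233]
  [   3.1347     4.0155     3.1865]
  [   2.0984     2.3575     3.2902]
First solve x = (I − A)⁻¹ d = adj(I−A)·d / det(I−A); in particular x_1 = (0.4600·20 + 0.3500·110 + 0.3400·180) / 0.0965 = 108.90 / 0.0965 ≈ 1128.497.
Intermediate flow from 1 to 1: z_11 = a_11 · x_1 = 0.45 × 108.90 / 0.0965 = 49.005 / 0.0965 ≈ 507.8.

z_11 = 507.8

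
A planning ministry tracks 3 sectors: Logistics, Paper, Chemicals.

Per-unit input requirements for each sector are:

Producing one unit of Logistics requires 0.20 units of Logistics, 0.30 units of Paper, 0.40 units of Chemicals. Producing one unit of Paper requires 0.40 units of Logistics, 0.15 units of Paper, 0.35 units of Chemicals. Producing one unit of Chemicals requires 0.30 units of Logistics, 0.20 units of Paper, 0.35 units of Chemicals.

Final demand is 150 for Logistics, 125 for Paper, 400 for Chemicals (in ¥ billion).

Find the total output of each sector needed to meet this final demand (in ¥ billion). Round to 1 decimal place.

I − A =
  [   0.80    -0.40    -0.30]
  [  -0.30     0.85    -0.20]
  [  -0.40    -0.35     0.65]
Cofactors of I−A, C_ij = (−1)^(i+j)·(minor ij) (rows/columns in the sector order above):
  C_11 = (0.85)(0.65) − (-0.20)(-0.35) = 0.4825
  C_12 = −[(-0.30)(0.65) − (-0.20)(-0.40)] = 0.2750
  C_13 = (-0.30)(-0.35) − (0.85)(-0.40) = 0.4450
  C_21 = −[(-0.40)(0.65) − (-0.30)(-0.35)] = 0.3650
  C_22 = (0.80)(0.65) − (-0.30)(-0.40) = 0.4000
  C_23 = −[(0.80)(-0.35) − (-0.40)(-0.40)] = 0.4400
  C_31 = (-0.40)(-0.20) − (-0.30)(0.85) = 0.3350
  C_32 = −[(0.80)(-0.20) − (-0.30)(-0.30)] = 0.2500
  C_33 = (0.80)(0.85) − (-0.40)(-0.30) = 0.5600
det(I−A) = Σ_j (I−A)_1j·C_1j = (0.80)(0.4825) + (-0.40)(0.2750) + (-0.30)(0.4450) = 0.1425
adj(I−A) = Cᵀ =
  [ 0.4825   0.3650   0.3350]
  [ 0.2750   0.4000   0.2500]
  [ 0.4450   0.4400   0.5600]
(I − A)⁻¹ = adj(I−A) / det(I−A) ≈
  [   3.3860     2.5614     2.3509]
  [   1.9298     2.8070     1.7544]
  [   3.1228     3.0877     3.9298]
x = (I − A)⁻¹ d = adj(I−A)·d / det(I−A), with det(I−A) = 0.1425:
  x_L = (0.4825·150 + 0.3650·125 + 0.3350·400) / 0.1425 = 252.00 / 0.1425 ≈ 1768.4
  x_P = (0.2750·150 + 0.4000·125 + 0.2500·400) / 0.1425 = 191.25 / 0.1425 ≈ 1342.1
  x_C = (0.4450·150 + 0.4400·125 + 0.5600·400) / 0.1425 = 345.75 / 0.1425 ≈ 2426.3

x_L = 1768.4, x_P = 1342.1, x_C = 2426.3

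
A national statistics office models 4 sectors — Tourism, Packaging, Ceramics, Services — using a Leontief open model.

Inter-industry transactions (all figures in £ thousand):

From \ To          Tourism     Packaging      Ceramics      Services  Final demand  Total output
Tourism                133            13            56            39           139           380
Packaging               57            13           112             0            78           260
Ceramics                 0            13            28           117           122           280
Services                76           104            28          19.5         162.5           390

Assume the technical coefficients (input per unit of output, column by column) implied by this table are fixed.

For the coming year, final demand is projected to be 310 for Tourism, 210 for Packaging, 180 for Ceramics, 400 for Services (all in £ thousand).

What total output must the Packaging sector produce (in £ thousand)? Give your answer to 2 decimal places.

x_P = 573.32

Technical coefficients a_ij = z_ij / X_j:
  a_TT = 133/380 = 0.35, a_PT = 57/380 = 0.15, a_CT = 0/380 = 0.00, a_ST = 76/380 = 0.20
  a_TP = 13/260 = 0.05, a_PP = 13/260 = 0.05, a_CP = 13/260 = 0.05, a_SP = 104/260 = 0.40
  a_TC = 56/280 = 0.20, a_PC = 112/280 = 0.40, a_CC = 28/280 = 0.10, a_SC = 28/280 = 0.10
  a_TS = 39/390 = 0.10, a_PS = 0/390 = 0.00, a_CS = 117/390 = 0.30, a_SS = 19.5/390 = 0.05
I − A =
  [   0.65    -0.05    -0.20    -0.10]
  [  -0.15     0.95    -0.40     0.00]
  [   0.00    -0.05     0.90    -0.30]
  [  -0.20    -0.40    -0.10     0.95]
Compute the cofactors C_ij = (−1)^(i+j)·(3×3 minor ij) of I−A; the adjugate is their transpose:
adj(I−A) = Cᵀ =
  [ 0.716750   0.111250   0.225000   0.146500]
  [ 0.147750   0.506250   0.269000   0.100500]
  [ 0.082125   0.110875   0.554500   0.183750]
  [ 0.221750   0.248250   0.219000   0.534500]
det(I−A) = Σ_j (I−A)_1j·C_1j = (0.65)(0.716750) + (-0.05)(0.147750) + (-0.20)(0.082125) + (-0.10)(0.221750) = 0.4199
(I − A)⁻¹ = adj(I−A) / det(I−A) ≈
  [   1.7070     0.2649     0.5358     0.3489]
  [   0.3519     1.2056     0.6406     0.2393]
  [   0.1956     0.2641     1.3206     0.4376]
  [   0.5281     0.5912     0.5216     1.2729]
x = (I − A)⁻¹ d = adj(I−A)·d / det(I−A), with det(I−A) = 0.4199:
  x_T = (0.716750·310 + 0.111250·210 + 0.225000·180 + 0.146500·400) / 0.4199 = 344.655 / 0.4199 ≈ 820.80
  x_P = (0.147750·310 + 0.506250·210 + 0.269000·180 + 0.100500·400) / 0.4199 = 240.735 / 0.4199 ≈ 573.32
  x_C = (0.082125·310 + 0.110875·210 + 0.554500·180 + 0.183750·400) / 0.4199 = 222.0525 / 0.4199 ≈ 528.82
  x_S = (0.221750·310 + 0.248250·210 + 0.219000·180 + 0.534500·400) / 0.4199 = 374.095 / 0.4199 ≈ 890.91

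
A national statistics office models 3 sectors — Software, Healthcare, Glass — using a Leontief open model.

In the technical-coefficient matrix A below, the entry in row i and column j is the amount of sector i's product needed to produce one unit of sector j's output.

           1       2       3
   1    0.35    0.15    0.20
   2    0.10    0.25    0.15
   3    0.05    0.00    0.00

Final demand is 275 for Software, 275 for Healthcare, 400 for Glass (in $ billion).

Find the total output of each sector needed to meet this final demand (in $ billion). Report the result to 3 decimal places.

I − A =
  [   0.65    -0.15    -0.20]
  [  -0.10     0.75    -0.15]
  [  -0.05     0.00     1.00]
Cofactors of I−A, C_ij = (−1)^(i+j)·(minor ij) (rows/columns in the sector order above):
  C_11 = (0.75)(1.00) − (-0.15)(0.00) = 0.7500
  C_12 = −[(-0.10)(1.00) − (-0.15)(-0.05)] = 0.1075
  C_13 = (-0.10)(0.00) − (0.75)(-0.05) = 0.0375
  C_21 = −[(-0.15)(1.00) − (-0.20)(0.00)] = 0.1500
  C_22 = (0.65)(1.00) − (-0.20)(-0.05) = 0.6400
  C_23 = −[(0.65)(0.00) − (-0.15)(-0.05)] = 0.0075
  C_31 = (-0.15)(-0.15) − (-0.20)(0.75) = 0.1725
  C_32 = −[(0.65)(-0.15) − (-0.20)(-0.10)] = 0.1175
  C_33 = (0.65)(0.75) − (-0.15)(-0.10) = 0.4725
det(I−A) = Σ_j (I−A)_1j·C_1j = (0.65)(0.7500) + (-0.15)(0.1075) + (-0.20)(0.0375) = 0.463875
adj(I−A) = Cᵀ =
  [ 0.7500   0.1500   0.1725]
  [ 0.1075   0.6400   0.1175]
  [ 0.0375   0.0075   0.4725]
(I − A)⁻¹ = adj(I−A) / det(I−A) ≈
  [   1.6168     0.3234     0.3719]
  [   0.2317     1.3797     0.2533]
  [   0.0808     0.0162     1.0186]
x = (I − A)⁻¹ d = adj(I−A)·d / det(I−A), with det(I−A) = 0.463875:
  x_1 = (0.7500·275 + 0.1500·275 + 0.1725·400) / 0.463875 = 316.50 / 0.463875 ≈ 682.296
  x_2 = (0.1075·275 + 0.6400·275 + 0.1175·400) / 0.463875 = 252.5625 / 0.463875 ≈ 544.462
  x_3 = (0.0375·275 + 0.0075·275 + 0.4725·400) / 0.463875 = 201.375 / 0.463875 ≈ 434.115

x_1 = 682.296, x_2 = 544.462, x_3 = 434.115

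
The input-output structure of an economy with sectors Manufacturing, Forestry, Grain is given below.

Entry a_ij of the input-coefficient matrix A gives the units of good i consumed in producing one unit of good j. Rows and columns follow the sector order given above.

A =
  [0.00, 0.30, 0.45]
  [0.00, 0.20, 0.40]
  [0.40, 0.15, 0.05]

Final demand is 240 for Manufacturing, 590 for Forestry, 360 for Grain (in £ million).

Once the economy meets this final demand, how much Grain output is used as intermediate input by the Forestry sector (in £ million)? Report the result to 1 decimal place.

I − A =
  [   1.00    -0.30    -0.45]
  [   0.00     0.80    -0.40]
  [  -0.40    -0.15     0.95]
Cofactors of I−A, C_ij = (−1)^(i+j)·(minor ij) (rows/columns in the sector order above):
  C_11 = (0.80)(0.95) − (-0.40)(-0.15) = 0.7000
  C_12 = −[(0.00)(0.95) − (-0.40)(-0.40)] = 0.1600
  C_13 = (0.00)(-0.15) − (0.80)(-0.40) = 0.3200
  C_21 = −[(-0.30)(0.95) − (-0.45)(-0.15)] = 0.3525
  C_22 = (1.00)(0.95) − (-0.45)(-0.40) = 0.7700
  C_23 = −[(1.00)(-0.15) − (-0.30)(-0.40)] = 0.2700
  C_31 = (-0.30)(-0.40) − (-0.45)(0.80) = 0.4800
  C_32 = −[(1.00)(-0.40) − (-0.45)(0.00)] = 0.4000
  C_33 = (1.00)(0.80) − (-0.30)(0.00) = 0.8000
det(I−A) = Σ_j (I−A)_1j·C_1j = (1.00)(0.7000) + (-0.30)(0.1600) + (-0.45)(0.3200) = 0.5080
adj(I−A) = Cᵀ =
  [ 0.7000   0.3525   0.4800]
  [ 0.1600   0.7700   0.4000]
  [ 0.3200   0.2700   0.8000]
(I − A)⁻¹ = adj(I−A) / det(I−A) ≈
  [   1.3780     0.6939     0.9449]
  [   0.3150     1.5157     0.7874]
  [   0.6299     0.5315     1.5748]
First solve x = (I − A)⁻¹ d = adj(I−A)·d / det(I−A); in particular x_2 = (0.1600·240 + 0.7700·590 + 0.4000·360) / 0.5080 = 636.70 / 0.5080 ≈ 1253.346.
Intermediate flow from 3 to 2: z_32 = a_32 · x_2 = 0.15 × 636.70 / 0.5080 = 95.505 / 0.5080 ≈ 188.0.

z_32 = 188.0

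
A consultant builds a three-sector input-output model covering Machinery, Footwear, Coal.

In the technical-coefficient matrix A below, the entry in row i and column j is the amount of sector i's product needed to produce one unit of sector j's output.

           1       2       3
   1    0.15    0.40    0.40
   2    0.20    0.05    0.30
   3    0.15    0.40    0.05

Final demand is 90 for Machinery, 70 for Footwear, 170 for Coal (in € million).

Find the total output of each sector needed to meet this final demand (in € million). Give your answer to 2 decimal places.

x_1 = 400.78, x_2 = 270.52, x_3 = 356.13

I − A =
  [   0.85    -0.40    -0.40]
  [  -0.20     0.95    -0.30]
  [  -0.15    -0.40     0.95]
Cofactors of I−A, C_ij = (−1)^(i+j)·(minor ij) (rows/columns in the sector order above):
  C_11 = (0.95)(0.95) − (-0.30)(-0.40) = 0.7825
  C_12 = −[(-0.20)(0.95) − (-0.30)(-0.15)] = 0.2350
  C_13 = (-0.20)(-0.40) − (0.95)(-0.15) = 0.2225
  C_21 = −[(-0.40)(0.95) − (-0.40)(-0.40)] = 0.5400
  C_22 = (0.85)(0.95) − (-0.40)(-0.15) = 0.7475
  C_23 = −[(0.85)(-0.40) − (-0.40)(-0.15)] = 0.4000
  C_31 = (-0.40)(-0.30) − (-0.40)(0.95) = 0.5000
  C_32 = −[(0.85)(-0.30) − (-0.40)(-0.20)] = 0.3350
  C_33 = (0.85)(0.95) − (-0.40)(-0.20) = 0.7275
det(I−A) = Σ_j (I−A)_1j·C_1j = (0.85)(0.7825) + (-0.40)(0.2350) + (-0.40)(0.2225) = 0.482125
adj(I−A) = Cᵀ =
  [ 0.7825   0.5400   0.5000]
  [ 0.2350   0.7475   0.3350]
  [ 0.2225   0.4000   0.7275]
(I − A)⁻¹ = adj(I−A) / det(I−A) ≈
  [   1.6230     1.1200     1.0371]
  [   0.4874     1.5504     0.6948]
  [   0.4615     0.8297     1.5089]
x = (I − A)⁻¹ d = adj(I−A)·d / det(I−A), with det(I−A) = 0.482125:
  x_1 = (0.7825·90 + 0.5400·70 + 0.5000·170) / 0.482125 = 193.225 / 0.482125 ≈ 400.78
  x_2 = (0.2350·90 + 0.7475·70 + 0.3350·170) / 0.482125 = 130.425 / 0.482125 ≈ 270.52
  x_3 = (0.2225·90 + 0.4000·70 + 0.7275·170) / 0.482125 = 171.70 / 0.482125 ≈ 356.13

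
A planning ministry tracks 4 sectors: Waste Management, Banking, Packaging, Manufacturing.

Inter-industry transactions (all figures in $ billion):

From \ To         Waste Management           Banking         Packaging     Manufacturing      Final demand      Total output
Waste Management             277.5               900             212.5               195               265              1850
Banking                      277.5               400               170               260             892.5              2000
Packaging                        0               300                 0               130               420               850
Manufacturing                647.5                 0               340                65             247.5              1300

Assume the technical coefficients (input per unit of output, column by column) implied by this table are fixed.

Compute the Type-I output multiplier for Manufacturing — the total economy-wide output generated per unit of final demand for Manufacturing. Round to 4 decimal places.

m_M = 2.6109

Technical coefficients a_ij = z_ij / X_j:
  a_WW = 277.5/1850 = 0.15, a_BW = 277.5/1850 = 0.15, a_PW = 0/1850 = 0.00, a_MW = 647.5/1850 = 0.35
  a_WB = 900/2000 = 0.45, a_BB = 400/2000 = 0.20, a_PB = 300/2000 = 0.15, a_MB = 0/2000 = 0.00
  a_WP = 212.5/850 = 0.25, a_BP = 170/850 = 0.20, a_PP = 0/850 = 0.00, a_MP = 340/850 = 0.40
  a_WM = 195/1300 = 0.15, a_BM = 260/1300 = 0.20, a_PM = 130/1300 = 0.10, a_MM = 65/1300 = 0.05
I − A =
  [   0.85    -0.45    -0.25    -0.15]
  [  -0.15     0.80    -0.20    -0.20]
  [   0.00    -0.15     1.00    -0.10]
  [  -0.35     0.00    -0.40     0.95]
Compute the cofactors C_ij = (−1)^(i+j)·(3×3 minor ij) of I−A; the adjugate is their transpose:
adj(I−A) = Cᵀ =
  [ 0.687500   0.454125   0.359500   0.242000]
  [ 0.213500   0.712250   0.281125   0.213250]
  [ 0.059875   0.129000   0.508375   0.090125]
  [ 0.278500   0.221625   0.346500   0.581375]
det(I−A) = Σ_j (I−A)_1j·C_1j = (0.85)(0.687500) + (-0.45)(0.213500) + (-0.25)(0.059875) + (-0.15)(0.278500) = 0.43155625
(I − A)⁻¹ = adj(I−A) / det(I−A) ≈
  [   1.59307     1.05230     0.83303     0.56076]
  [   0.49472     1.65042     0.65142     0.49414]
  [   0.13874     0.29892     1.17800     0.20884]
  [   0.64534     0.51355     0.80291     1.34716]
The output multiplier for sector j is the column-j sum of the Leontief inverse (I − A)⁻¹ = adj(I−A) / det(I−A).
Column M of adj(I−A): (0.242000, 0.213250, 0.090125, 0.581375); det(I−A) = 0.43155625.
m_M = (0.242000 + 0.213250 + 0.090125 + 0.581375) / 0.43155625 = 1.12675 / 0.43155625 ≈ 2.6109.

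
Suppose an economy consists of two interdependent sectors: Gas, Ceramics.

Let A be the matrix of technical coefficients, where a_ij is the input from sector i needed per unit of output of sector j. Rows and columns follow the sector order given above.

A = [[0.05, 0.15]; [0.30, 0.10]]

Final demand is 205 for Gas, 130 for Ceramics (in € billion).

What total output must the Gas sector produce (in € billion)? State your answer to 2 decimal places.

x_1 = 251.85

I − A =
  [   0.95    -0.15]
  [  -0.30     0.90]
det(I−A) = (0.95)(0.90) − (-0.15)(-0.30) = 0.8100
adj(I−A) = [[0.90, 0.15], [0.30, 0.95]]
(I − A)⁻¹ = adj(I−A) / det(I−A) ≈
  [   1.1111     0.1852]
  [   0.3704     1.1728]
x = (I − A)⁻¹ d = adj(I−A)·d / det(I−A), with det(I−A) = 0.8100:
  x_1 = (0.90·205 + 0.15·130) / 0.8100 = 204.00 / 0.8100 ≈ 251.85
  x_2 = (0.30·205 + 0.95·130) / 0.8100 = 185.00 / 0.8100 ≈ 228.40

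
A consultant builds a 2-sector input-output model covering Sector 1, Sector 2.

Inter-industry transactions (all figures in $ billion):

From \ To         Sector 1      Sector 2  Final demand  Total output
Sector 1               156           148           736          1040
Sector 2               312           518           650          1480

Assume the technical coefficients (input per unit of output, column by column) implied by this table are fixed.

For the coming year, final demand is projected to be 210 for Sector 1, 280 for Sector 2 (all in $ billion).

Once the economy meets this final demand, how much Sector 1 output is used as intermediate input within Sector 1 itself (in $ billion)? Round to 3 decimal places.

Technical coefficients a_ij = z_ij / X_j:
  a_11 = 156/1040 = 0.15, a_21 = 312/1040 = 0.30
  a_12 = 148/1480 = 0.10, a_22 = 518/1480 = 0.35
I − A =
  [   0.85    -0.10]
  [  -0.30     0.65]
det(I−A) = (0.85)(0.65) − (-0.10)(-0.30) = 0.5225
adj(I−A) = [[0.65, 0.10], [0.30, 0.85]]
(I − A)⁻¹ = adj(I−A) / det(I−A) ≈
  [   1.2440     0.1914]
  [   0.5742     1.6268]
First solve x = (I − A)⁻¹ d = adj(I−A)·d / det(I−A); in particular x_1 = (0.65·210 + 0.10·280) / 0.5225 = 164.50 / 0.5225 ≈ 314.83254.
Intermediate flow from 1 to 1: z_11 = a_11 · x_1 = 0.15 × 164.50 / 0.5225 = 24.675 / 0.5225 ≈ 47.225.

z_11 = 47.225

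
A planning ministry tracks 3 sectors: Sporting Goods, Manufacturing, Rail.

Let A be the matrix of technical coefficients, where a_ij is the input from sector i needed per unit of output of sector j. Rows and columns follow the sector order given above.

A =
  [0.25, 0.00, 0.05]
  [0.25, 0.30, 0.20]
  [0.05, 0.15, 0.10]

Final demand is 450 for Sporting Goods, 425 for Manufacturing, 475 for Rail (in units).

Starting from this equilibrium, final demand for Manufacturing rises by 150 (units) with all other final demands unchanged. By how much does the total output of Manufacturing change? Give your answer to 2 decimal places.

Δx_M = 225.99

I − A =
  [   0.75     0.00    -0.05]
  [  -0.25     0.70    -0.20]
  [  -0.05    -0.15     0.90]
Cofactors of I−A, C_ij = (−1)^(i+j)·(minor ij) (rows/columns in the sector order above):
  C_11 = (0.70)(0.90) − (-0.20)(-0.15) = 0.6000
  C_12 = −[(-0.25)(0.90) − (-0.20)(-0.05)] = 0.2350
  C_13 = (-0.25)(-0.15) − (0.70)(-0.05) = 0.0725
  C_21 = −[(0.00)(0.90) − (-0.05)(-0.15)] = 0.0075
  C_22 = (0.75)(0.90) − (-0.05)(-0.05) = 0.6725
  C_23 = −[(0.75)(-0.15) − (0.00)(-0.05)] = 0.1125
  C_31 = (0.00)(-0.20) − (-0.05)(0.70) = 0.0350
  C_32 = −[(0.75)(-0.20) − (-0.05)(-0.25)] = 0.1625
  C_33 = (0.75)(0.70) − (0.00)(-0.25) = 0.5250
det(I−A) = Σ_j (I−A)_1j·C_1j = (0.75)(0.6000) + (0.00)(0.2350) + (-0.05)(0.0725) = 0.446375
adj(I−A) = Cᵀ =
  [ 0.6000   0.0075   0.0350]
  [ 0.2350   0.6725   0.1625]
  [ 0.0725   0.1125   0.5250]
(I − A)⁻¹ = adj(I−A) / det(I−A) ≈
  [   1.3442     0.0168     0.0784]
  [   0.5265     1.5066     0.3640]
  [   0.1624     0.2520     1.1761]
Δx = (I − A)⁻¹ Δd with Δd having +150 in the Manufacturing component and 0 elsewhere.
So Δx_M = L_MM · (+150), where L_MM = adj(I−A)_MM / det(I−A) = 0.6725 / 0.446375.
Δx_M = 0.6725 × (+150) / 0.446375 = 100.875 / 0.446375 ≈ 225.99.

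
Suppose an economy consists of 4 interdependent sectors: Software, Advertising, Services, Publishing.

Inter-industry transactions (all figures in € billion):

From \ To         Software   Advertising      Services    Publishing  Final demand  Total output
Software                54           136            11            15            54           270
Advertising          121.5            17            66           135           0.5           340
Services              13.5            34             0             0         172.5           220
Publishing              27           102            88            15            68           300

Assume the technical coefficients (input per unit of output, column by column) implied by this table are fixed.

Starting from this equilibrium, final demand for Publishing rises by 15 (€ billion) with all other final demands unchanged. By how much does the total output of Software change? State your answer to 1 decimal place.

Δx_1 = 9.5

Technical coefficients a_ij = z_ij / X_j:
  a_11 = 54/270 = 0.20, a_21 = 121.5/270 = 0.45, a_31 = 13.5/270 = 0.05, a_41 = 27/270 = 0.10
  a_12 = 136/340 = 0.40, a_22 = 17/340 = 0.05, a_32 = 34/340 = 0.10, a_42 = 102/340 = 0.30
  a_13 = 11/220 = 0.05, a_23 = 66/220 = 0.30, a_33 = 0/220 = 0.00, a_43 = 88/220 = 0.40
  a_14 = 15/300 = 0.05, a_24 = 135/300 = 0.45, a_34 = 0/300 = 0.00, a_44 = 15/300 = 0.05
I − A =
  [   0.80    -0.40    -0.05    -0.05]
  [  -0.45     0.95    -0.30    -0.45]
  [  -0.05    -0.10     1.00     0.00]
  [  -0.10    -0.30    -0.40     0.95]
Compute the cofactors C_ij = (−1)^(i+j)·(3×3 minor ij) of I−A; the adjugate is their transpose:
adj(I−A) = Cᵀ =
  [ 0.721000   0.401750   0.247875   0.228250]
  [ 0.495750   0.751625   0.403125   0.382125]
  [ 0.085625   0.095250   0.413500   0.049625]
  [ 0.268500   0.319750   0.327500   0.545375]
det(I−A) = Σ_j (I−A)_1j·C_1j = (0.80)(0.721000) + (-0.40)(0.495750) + (-0.05)(0.085625) + (-0.05)(0.268500) = 0.36079375
(I − A)⁻¹ = adj(I−A) / det(I−A) ≈
  [   1.9984     1.1135     0.6870     0.6326]
  [   1.3741     2.0833     1.1173     1.0591]
  [   0.2373     0.2640     1.1461     0.1375]
  [   0.7442     0.8862     0.9077     1.5116]
Δx = (I − A)⁻¹ Δd with Δd having +15 in the Publishing component and 0 elsewhere.
So Δx_1 = L_14 · (+15), where L_14 = adj(I−A)_14 / det(I−A) = 0.228250 / 0.36079375.
Δx_1 = 0.228250 × (+15) / 0.36079375 = 3.42375 / 0.36079375 ≈ 9.5.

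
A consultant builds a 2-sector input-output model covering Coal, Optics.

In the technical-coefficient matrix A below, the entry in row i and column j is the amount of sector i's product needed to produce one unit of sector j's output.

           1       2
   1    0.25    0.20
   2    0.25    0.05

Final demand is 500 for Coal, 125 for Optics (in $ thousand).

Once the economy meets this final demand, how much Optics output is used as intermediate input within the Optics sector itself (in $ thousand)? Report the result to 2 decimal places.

z_22 = 16.51

I − A =
  [   0.75    -0.20]
  [  -0.25     0.95]
det(I−A) = (0.75)(0.95) − (-0.20)(-0.25) = 0.6625
adj(I−A) = [[0.95, 0.20], [0.25, 0.75]]
(I − A)⁻¹ = adj(I−A) / det(I−A) ≈
  [   1.4340     0.3019]
  [   0.3774     1.1321]
First solve x = (I − A)⁻¹ d = adj(I−A)·d / det(I−A); in particular x_2 = (0.25·500 + 0.75·125) / 0.6625 = 218.75 / 0.6625 ≈ 330.1887.
Intermediate flow from 2 to 2: z_22 = a_22 · x_2 = 0.05 × 218.75 / 0.6625 = 10.9375 / 0.6625 ≈ 16.51.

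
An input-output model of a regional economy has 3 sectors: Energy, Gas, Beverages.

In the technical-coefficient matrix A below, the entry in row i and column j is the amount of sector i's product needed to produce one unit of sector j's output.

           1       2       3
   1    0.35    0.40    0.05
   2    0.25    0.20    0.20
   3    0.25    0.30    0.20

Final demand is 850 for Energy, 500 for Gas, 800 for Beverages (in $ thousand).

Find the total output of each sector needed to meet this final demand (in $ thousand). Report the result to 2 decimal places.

I − A =
  [   0.65    -0.40    -0.05]
  [  -0.25     0.80    -0.20]
  [  -0.25    -0.30     0.80]
Cofactors of I−A, C_ij = (−1)^(i+j)·(minor ij) (rows/columns in the sector order above):
  C_11 = (0.80)(0.80) − (-0.20)(-0.30) = 0.5800
  C_12 = −[(-0.25)(0.80) − (-0.20)(-0.25)] = 0.2500
  C_13 = (-0.25)(-0.30) − (0.80)(-0.25) = 0.2750
  C_21 = −[(-0.40)(0.80) − (-0.05)(-0.30)] = 0.3350
  C_22 = (0.65)(0.80) − (-0.05)(-0.25) = 0.5075
  C_23 = −[(0.65)(-0.30) − (-0.40)(-0.25)] = 0.2950
  C_31 = (-0.40)(-0.20) − (-0.05)(0.80) = 0.1200
  C_32 = −[(0.65)(-0.20) − (-0.05)(-0.25)] = 0.1425
  C_33 = (0.65)(0.80) − (-0.40)(-0.25) = 0.4200
det(I−A) = Σ_j (I−A)_1j·C_1j = (0.65)(0.5800) + (-0.40)(0.2500) + (-0.05)(0.2750) = 0.26325
adj(I−A) = Cᵀ =
  [ 0.5800   0.3350   0.1200]
  [ 0.2500   0.5075   0.1425]
  [ 0.2750   0.2950   0.4200]
(I − A)⁻¹ = adj(I−A) / det(I−A) ≈
  [   2.2032     1.2726     0.4558]
  [   0.9497     1.9278     0.5413]
  [   1.0446     1.1206     1.5954]
x = (I − A)⁻¹ d = adj(I−A)·d / det(I−A), with det(I−A) = 0.26325:
  x_1 = (0.5800·850 + 0.3350·500 + 0.1200·800) / 0.26325 = 756.50 / 0.26325 ≈ 2873.69
  x_2 = (0.2500·850 + 0.5075·500 + 0.1425·800) / 0.26325 = 580.25 / 0.26325 ≈ 2204.18
  x_3 = (0.2750·850 + 0.2950·500 + 0.4200·800) / 0.26325 = 717.25 / 0.26325 ≈ 2724.60

x_1 = 2873.69, x_2 = 2204.18, x_3 = 2724.60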